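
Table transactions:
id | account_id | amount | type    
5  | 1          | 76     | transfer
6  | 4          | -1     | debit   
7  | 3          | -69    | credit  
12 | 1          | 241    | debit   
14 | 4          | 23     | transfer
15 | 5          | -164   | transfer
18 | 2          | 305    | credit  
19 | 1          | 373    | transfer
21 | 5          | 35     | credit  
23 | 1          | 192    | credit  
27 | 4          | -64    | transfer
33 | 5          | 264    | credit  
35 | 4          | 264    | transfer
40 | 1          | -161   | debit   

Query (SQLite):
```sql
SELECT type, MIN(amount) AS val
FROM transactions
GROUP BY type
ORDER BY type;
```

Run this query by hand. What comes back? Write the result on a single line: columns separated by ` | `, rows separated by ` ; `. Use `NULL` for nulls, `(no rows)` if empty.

Partition transactions by type; compute MIN(amount) within each group.
  credit: ids {7, 18, 21, 23, 33} → MIN(amount)=-69
  debit: ids {6, 12, 40} → MIN(amount)=-161
  transfer: ids {5, 14, 15, 19, 27, 35} → MIN(amount)=-164

credit | -69 ; debit | -161 ; transfer | -164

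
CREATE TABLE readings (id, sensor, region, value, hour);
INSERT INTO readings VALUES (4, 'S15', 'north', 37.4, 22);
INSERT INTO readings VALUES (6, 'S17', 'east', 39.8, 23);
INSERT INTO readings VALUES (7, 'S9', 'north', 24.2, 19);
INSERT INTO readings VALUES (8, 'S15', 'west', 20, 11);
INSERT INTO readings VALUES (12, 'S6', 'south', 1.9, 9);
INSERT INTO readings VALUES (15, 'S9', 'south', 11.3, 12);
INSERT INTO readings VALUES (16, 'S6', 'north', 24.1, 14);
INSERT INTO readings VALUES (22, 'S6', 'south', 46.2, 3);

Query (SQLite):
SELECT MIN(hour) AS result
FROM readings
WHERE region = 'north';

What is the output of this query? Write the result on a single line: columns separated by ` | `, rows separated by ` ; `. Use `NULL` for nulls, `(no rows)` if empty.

14

Rows where region='north' → hour values: [22, 19, 14].
MIN of non-NULL values = 14.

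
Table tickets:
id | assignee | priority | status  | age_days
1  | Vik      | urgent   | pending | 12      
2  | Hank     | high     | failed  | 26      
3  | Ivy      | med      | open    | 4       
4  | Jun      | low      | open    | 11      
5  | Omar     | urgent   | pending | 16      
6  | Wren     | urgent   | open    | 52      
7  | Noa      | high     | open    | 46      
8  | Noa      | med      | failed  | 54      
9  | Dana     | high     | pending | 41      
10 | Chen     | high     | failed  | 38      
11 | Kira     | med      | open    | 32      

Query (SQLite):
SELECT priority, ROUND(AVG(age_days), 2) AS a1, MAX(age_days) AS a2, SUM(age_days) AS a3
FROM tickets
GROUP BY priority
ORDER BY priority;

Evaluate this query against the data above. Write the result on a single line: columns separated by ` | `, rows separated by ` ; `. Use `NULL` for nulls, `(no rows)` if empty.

high | 37.75 | 46 | 151 ; low | 11 | 11 | 11 ; med | 30 | 54 | 90 ; urgent | 26.67 | 52 | 80

Group tickets by priority.
Per group compute: ROUND(AVG(age_days), 2), MAX(age_days), SUM(age_days).
  high: ids {2, 7, 9, 10} → ROUND(AVG(age_days), 2)=37.75, MAX(age_days)=46, SUM(age_days)=151
  low: ids {4} → ROUND(AVG(age_days), 2)=11, MAX(age_days)=11, SUM(age_days)=11
  med: ids {3, 8, 11} → ROUND(AVG(age_days), 2)=30, MAX(age_days)=54, SUM(age_days)=90
  urgent: ids {1, 5, 6} → ROUND(AVG(age_days), 2)=26.67, MAX(age_days)=52, SUM(age_days)=80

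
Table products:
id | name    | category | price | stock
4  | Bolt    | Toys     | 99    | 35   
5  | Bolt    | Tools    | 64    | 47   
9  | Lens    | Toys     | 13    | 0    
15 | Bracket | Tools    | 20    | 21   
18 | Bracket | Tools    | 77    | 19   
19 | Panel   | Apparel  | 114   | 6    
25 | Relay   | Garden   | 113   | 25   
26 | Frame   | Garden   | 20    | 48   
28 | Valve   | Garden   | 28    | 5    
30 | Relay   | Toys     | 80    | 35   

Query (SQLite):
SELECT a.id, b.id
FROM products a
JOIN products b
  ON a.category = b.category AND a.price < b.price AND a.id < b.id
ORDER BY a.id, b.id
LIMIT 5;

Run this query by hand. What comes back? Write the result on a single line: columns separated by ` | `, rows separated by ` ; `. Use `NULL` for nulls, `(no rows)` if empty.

5 | 18 ; 9 | 30 ; 15 | 18 ; 26 | 28

Pairs (a,b) with same category, a.price < b.price, a.id < b.id.
category groups: Apparel:{19} Garden:{25,26,28} Tools:{5,15,18} Toys:{4,9,30}
Ordered by (a.id, b.id); first 5.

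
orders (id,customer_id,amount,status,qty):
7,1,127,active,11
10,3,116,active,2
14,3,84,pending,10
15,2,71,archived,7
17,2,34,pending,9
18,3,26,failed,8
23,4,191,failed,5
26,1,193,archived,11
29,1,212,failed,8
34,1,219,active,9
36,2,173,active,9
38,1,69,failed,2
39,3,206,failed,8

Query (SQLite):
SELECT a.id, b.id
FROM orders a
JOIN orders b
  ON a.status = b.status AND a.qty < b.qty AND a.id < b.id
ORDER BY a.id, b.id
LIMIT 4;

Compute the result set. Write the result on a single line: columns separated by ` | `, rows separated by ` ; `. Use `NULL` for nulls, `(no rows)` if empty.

Pairs (a,b) with same status, a.qty < b.qty, a.id < b.id.
status groups: active:{7,10,34,36} archived:{15,26} failed:{18,23,29,38,39} pending:{14,17}
Ordered by (a.id, b.id); first 4.

10 | 34 ; 10 | 36 ; 15 | 26 ; 23 | 29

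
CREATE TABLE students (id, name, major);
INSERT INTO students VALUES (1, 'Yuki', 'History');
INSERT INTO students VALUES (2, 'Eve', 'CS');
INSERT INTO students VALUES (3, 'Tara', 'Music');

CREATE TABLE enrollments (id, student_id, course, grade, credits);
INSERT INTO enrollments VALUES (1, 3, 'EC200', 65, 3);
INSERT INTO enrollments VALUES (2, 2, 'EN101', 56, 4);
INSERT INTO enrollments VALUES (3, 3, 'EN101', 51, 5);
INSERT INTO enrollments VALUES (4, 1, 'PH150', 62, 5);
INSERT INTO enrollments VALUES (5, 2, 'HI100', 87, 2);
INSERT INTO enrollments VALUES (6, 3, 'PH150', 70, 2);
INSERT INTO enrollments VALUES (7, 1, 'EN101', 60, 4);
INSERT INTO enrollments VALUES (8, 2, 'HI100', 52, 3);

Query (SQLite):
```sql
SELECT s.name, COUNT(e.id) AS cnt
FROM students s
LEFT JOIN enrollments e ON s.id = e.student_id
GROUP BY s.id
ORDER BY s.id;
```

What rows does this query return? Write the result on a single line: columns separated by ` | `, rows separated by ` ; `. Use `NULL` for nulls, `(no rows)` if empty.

Yuki | 2 ; Eve | 3 ; Tara | 3

LEFT JOIN keeps every students row; unmatched ones get NULL for enrollments columns.
Group by students.id and compute COUNT(e.id). COUNT(col) of an all-NULL group is 0.
  1: ids {4, 7} → COUNT(e.id)=2
  2: ids {2, 5, 8} → COUNT(e.id)=3
  3: ids {1, 3, 6} → COUNT(e.id)=3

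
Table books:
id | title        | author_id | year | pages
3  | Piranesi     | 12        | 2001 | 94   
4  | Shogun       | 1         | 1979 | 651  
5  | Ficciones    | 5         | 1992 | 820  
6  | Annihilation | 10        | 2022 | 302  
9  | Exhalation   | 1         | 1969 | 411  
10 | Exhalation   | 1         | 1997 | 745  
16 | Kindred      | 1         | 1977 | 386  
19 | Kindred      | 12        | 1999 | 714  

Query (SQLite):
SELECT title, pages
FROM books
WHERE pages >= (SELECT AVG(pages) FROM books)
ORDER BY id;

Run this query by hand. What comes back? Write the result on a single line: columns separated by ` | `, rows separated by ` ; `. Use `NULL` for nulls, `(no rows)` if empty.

Scalar subquery: AVG(pages) over all books rows = 515.375.
Keep rows where pages >= that value.

Shogun | 651 ; Ficciones | 820 ; Exhalation | 745 ; Kindred | 714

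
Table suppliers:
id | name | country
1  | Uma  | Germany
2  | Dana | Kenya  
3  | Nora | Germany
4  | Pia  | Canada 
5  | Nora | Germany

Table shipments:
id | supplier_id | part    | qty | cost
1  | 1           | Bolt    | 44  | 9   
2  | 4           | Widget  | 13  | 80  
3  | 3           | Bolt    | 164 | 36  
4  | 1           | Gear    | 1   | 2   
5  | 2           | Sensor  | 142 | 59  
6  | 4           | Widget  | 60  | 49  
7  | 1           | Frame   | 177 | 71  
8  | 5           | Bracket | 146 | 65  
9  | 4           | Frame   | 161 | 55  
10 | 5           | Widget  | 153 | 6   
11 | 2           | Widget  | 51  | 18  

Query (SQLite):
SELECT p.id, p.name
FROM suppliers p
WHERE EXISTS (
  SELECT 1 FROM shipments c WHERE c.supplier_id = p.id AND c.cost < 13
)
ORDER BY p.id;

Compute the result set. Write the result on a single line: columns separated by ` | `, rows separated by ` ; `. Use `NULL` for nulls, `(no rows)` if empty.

1 | Uma ; 5 | Nora

For each suppliers row, check whether any shipments with matching supplier_id has cost < 13.
Keep rows where that is true.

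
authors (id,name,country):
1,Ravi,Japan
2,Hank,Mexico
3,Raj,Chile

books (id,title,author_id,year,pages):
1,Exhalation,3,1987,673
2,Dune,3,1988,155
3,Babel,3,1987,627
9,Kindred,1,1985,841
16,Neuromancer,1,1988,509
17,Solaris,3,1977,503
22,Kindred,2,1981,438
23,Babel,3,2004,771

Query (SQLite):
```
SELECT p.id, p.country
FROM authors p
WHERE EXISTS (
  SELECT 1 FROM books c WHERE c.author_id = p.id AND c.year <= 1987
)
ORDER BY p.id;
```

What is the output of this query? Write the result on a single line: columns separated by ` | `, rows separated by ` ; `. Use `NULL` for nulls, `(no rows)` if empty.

For each authors row, check whether any books with matching author_id has year <= 1987.
Keep rows where that is true.

1 | Japan ; 2 | Mexico ; 3 | Chile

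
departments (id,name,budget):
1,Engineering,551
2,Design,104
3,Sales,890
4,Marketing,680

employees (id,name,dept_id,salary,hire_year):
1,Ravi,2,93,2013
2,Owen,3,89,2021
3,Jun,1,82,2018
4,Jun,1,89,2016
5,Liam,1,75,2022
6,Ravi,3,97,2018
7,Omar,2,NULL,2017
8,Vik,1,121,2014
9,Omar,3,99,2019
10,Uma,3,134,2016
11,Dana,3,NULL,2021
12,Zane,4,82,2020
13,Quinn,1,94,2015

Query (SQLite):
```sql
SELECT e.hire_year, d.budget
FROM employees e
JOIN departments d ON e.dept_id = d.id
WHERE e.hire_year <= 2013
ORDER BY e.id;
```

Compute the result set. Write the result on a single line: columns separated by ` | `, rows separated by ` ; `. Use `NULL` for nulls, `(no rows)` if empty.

2013 | 104

Each employees row matches the departments row where dept_id = departments.id.
Then keep rows with e.hire_year <= 2013.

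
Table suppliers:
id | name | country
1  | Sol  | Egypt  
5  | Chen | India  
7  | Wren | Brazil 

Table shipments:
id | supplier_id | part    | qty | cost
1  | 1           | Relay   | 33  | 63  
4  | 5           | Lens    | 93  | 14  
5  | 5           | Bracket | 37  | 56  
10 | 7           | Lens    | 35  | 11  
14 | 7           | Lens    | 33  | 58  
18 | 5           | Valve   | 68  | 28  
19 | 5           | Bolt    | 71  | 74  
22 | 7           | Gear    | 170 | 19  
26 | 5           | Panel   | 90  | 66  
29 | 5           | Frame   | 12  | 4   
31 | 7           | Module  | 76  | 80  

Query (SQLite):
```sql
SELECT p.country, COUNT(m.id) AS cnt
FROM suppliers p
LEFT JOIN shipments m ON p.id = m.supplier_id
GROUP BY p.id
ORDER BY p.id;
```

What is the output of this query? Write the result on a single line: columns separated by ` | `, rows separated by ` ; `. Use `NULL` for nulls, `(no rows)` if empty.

LEFT JOIN keeps every suppliers row; unmatched ones get NULL for shipments columns.
Group by suppliers.id and compute COUNT(m.id). COUNT(col) of an all-NULL group is 0.
  1: ids {1} → COUNT(m.id)=1
  5: ids {4, 5, 18, 19, 26, 29} → COUNT(m.id)=6
  7: ids {10, 14, 22, 31} → COUNT(m.id)=4

Egypt | 1 ; India | 6 ; Brazil | 4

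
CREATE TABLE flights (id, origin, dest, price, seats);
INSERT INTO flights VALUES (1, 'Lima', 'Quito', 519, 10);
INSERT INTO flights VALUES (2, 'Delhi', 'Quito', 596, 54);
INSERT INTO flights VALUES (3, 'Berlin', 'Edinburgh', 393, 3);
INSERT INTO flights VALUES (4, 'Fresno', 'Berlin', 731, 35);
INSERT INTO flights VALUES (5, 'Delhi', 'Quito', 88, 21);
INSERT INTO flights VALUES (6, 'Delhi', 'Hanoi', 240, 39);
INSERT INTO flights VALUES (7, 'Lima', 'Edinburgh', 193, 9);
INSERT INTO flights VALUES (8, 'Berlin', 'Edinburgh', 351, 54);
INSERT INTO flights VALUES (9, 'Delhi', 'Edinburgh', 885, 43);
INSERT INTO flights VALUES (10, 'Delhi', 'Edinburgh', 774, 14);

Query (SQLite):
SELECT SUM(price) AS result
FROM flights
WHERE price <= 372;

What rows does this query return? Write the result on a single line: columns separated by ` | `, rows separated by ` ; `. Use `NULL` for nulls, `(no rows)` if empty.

872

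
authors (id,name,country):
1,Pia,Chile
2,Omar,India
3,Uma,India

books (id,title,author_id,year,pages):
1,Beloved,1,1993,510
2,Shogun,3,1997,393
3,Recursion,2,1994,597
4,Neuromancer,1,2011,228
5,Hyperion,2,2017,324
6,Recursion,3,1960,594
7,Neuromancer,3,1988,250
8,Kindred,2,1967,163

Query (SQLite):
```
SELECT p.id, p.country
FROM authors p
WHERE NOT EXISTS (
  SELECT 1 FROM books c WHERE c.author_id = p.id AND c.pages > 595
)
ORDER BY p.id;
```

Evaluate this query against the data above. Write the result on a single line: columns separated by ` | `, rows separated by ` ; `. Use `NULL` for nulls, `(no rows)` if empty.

1 | Chile ; 3 | India

For each authors row, check whether any books with matching author_id has pages > 595.
Keep rows where that is false.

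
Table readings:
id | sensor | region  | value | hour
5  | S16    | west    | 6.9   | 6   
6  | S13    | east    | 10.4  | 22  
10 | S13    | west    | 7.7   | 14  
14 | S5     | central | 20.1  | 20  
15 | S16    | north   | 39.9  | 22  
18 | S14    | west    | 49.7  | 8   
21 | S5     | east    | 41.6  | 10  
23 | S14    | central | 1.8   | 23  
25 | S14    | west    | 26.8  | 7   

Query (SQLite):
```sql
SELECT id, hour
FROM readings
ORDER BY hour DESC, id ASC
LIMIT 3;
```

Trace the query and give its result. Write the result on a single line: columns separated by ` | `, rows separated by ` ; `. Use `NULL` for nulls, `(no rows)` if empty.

23 | 23 ; 6 | 22 ; 15 | 22

Sort by hour desc, tiebreak id asc: (23, id=23), (22, id=6), (22, id=15), (20, id=14), (14, id=10), (10, id=21) …. Take first 3.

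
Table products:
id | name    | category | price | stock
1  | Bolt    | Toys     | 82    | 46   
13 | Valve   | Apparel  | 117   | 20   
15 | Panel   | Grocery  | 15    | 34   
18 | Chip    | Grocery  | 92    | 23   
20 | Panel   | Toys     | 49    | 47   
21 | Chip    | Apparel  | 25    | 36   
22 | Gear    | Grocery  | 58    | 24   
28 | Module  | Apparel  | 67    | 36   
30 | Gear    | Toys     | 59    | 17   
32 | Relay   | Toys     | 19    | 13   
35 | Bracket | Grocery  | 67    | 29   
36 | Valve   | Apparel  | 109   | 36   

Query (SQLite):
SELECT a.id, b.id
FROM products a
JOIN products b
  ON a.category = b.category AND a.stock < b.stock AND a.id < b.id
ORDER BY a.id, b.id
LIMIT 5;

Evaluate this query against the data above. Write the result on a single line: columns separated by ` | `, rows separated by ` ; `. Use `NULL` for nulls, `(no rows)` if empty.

1 | 20 ; 13 | 21 ; 13 | 28 ; 13 | 36 ; 18 | 22

Pairs (a,b) with same category, a.stock < b.stock, a.id < b.id.
category groups: Apparel:{13,21,28,36} Grocery:{15,18,22,35} Toys:{1,20,30,32}
Ordered by (a.id, b.id); first 5.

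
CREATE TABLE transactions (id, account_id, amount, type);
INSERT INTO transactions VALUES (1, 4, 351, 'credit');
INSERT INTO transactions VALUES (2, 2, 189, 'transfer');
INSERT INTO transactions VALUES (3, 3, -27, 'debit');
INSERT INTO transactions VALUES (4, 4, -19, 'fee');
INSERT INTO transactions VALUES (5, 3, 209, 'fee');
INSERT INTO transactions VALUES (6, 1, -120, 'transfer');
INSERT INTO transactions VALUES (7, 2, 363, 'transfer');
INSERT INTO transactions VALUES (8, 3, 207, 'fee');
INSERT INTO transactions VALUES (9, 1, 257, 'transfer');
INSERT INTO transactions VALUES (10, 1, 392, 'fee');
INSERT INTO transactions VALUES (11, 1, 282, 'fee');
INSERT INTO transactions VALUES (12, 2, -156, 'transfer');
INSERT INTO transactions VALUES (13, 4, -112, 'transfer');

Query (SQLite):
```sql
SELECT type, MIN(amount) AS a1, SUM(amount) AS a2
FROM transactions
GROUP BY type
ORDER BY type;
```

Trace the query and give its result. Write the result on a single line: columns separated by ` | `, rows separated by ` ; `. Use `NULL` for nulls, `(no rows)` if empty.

credit | 351 | 351 ; debit | -27 | -27 ; fee | -19 | 1071 ; transfer | -156 | 421

Group transactions by type.
Per group compute: MIN(amount), SUM(amount).
  credit: ids {1} → MIN(amount)=351, SUM(amount)=351
  debit: ids {3} → MIN(amount)=-27, SUM(amount)=-27
  fee: ids {4, 5, 8, 10, 11} → MIN(amount)=-19, SUM(amount)=1071
  transfer: ids {2, 6, 7, 9, 12, 13} → MIN(amount)=-156, SUM(amount)=421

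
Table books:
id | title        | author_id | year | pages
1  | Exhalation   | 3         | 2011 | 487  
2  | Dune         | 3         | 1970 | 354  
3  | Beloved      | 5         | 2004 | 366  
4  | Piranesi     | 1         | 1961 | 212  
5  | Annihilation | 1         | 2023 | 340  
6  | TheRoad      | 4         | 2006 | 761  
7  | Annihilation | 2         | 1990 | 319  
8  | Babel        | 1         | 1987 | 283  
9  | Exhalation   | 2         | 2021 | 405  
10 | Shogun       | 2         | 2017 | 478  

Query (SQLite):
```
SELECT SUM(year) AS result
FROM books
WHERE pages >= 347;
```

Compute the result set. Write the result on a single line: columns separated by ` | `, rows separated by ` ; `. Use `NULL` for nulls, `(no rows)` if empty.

Rows where pages >= 347 → year values: [2011, 1970, 2004, 2006, 2021, 2017].
SUM of non-NULL values = 12029.

12029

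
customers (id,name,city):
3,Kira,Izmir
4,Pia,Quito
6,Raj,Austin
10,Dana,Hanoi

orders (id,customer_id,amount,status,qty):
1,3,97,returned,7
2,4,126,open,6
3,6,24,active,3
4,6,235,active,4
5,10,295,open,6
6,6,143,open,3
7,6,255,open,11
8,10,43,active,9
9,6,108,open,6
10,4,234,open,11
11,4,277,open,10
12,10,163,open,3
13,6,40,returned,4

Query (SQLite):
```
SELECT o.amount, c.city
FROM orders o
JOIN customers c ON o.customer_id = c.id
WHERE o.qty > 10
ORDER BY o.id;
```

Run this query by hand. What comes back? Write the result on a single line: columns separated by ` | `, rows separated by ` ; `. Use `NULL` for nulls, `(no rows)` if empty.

255 | Austin ; 234 | Quito

Each orders row matches the customers row where customer_id = customers.id.
Then keep rows with o.qty > 10.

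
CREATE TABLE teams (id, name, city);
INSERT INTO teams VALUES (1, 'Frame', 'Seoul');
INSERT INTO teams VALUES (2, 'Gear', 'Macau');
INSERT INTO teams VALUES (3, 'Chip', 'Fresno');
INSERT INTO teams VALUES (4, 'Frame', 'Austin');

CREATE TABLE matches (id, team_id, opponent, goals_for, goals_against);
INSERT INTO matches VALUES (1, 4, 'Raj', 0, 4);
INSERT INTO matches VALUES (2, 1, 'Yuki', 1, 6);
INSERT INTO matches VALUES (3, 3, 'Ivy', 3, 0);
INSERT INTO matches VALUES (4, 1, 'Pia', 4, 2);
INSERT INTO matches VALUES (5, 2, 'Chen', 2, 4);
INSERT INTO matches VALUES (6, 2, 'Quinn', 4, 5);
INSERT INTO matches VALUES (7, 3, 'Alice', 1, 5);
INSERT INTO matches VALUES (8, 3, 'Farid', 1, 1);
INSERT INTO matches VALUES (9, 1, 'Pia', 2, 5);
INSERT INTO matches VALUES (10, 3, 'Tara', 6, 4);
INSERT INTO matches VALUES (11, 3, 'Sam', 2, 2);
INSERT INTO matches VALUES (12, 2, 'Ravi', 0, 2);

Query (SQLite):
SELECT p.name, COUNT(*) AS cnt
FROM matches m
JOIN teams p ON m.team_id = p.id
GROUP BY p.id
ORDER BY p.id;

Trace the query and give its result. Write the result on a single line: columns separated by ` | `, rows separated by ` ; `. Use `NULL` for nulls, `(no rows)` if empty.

Frame | 3 ; Gear | 3 ; Chip | 5 ; Frame | 1

Join each matches row to its teams via team_id.
Group joined rows by teams.id; compute COUNT(*) per group.
  1: ids {2, 4, 9} → COUNT(*)=3
  2: ids {5, 6, 12} → COUNT(*)=3
  3: ids {3, 7, 8, 10, 11} → COUNT(*)=5
  4: ids {1} → COUNT(*)=1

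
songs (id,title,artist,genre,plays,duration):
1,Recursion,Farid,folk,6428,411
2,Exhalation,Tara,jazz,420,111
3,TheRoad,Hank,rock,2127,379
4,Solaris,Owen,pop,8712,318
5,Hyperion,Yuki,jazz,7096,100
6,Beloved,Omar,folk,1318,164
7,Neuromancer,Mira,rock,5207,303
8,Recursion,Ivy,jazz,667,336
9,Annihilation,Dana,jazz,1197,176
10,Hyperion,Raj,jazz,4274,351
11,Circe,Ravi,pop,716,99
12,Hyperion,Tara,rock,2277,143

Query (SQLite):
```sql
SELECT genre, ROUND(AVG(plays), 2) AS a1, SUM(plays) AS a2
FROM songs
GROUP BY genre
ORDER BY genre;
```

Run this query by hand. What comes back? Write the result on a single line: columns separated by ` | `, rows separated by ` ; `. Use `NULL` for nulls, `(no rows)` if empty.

Group songs by genre.
Per group compute: ROUND(AVG(plays), 2), SUM(plays).
  folk: ids {1, 6} → ROUND(AVG(plays), 2)=3873, SUM(plays)=7746
  jazz: ids {2, 5, 8, 9, 10} → ROUND(AVG(plays), 2)=2730.8, SUM(plays)=13654
  pop: ids {4, 11} → ROUND(AVG(plays), 2)=4714, SUM(plays)=9428
  rock: ids {3, 7, 12} → ROUND(AVG(plays), 2)=3203.67, SUM(plays)=9611

folk | 3873 | 7746 ; jazz | 2730.8 | 13654 ; pop | 4714 | 9428 ; rock | 3203.67 | 9611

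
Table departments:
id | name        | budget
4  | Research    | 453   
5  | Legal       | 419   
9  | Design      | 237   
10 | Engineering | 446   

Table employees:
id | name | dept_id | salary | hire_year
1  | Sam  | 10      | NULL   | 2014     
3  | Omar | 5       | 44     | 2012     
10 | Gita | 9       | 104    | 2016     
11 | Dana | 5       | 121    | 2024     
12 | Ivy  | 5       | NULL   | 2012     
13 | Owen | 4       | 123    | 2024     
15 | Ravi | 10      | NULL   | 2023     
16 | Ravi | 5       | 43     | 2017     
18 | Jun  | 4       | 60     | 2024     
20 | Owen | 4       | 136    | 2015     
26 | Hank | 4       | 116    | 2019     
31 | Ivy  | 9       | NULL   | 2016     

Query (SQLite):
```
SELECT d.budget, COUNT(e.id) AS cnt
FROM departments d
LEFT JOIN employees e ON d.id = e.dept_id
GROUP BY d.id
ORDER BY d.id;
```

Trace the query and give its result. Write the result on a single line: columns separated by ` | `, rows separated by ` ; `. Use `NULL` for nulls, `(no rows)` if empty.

453 | 4 ; 419 | 4 ; 237 | 2 ; 446 | 2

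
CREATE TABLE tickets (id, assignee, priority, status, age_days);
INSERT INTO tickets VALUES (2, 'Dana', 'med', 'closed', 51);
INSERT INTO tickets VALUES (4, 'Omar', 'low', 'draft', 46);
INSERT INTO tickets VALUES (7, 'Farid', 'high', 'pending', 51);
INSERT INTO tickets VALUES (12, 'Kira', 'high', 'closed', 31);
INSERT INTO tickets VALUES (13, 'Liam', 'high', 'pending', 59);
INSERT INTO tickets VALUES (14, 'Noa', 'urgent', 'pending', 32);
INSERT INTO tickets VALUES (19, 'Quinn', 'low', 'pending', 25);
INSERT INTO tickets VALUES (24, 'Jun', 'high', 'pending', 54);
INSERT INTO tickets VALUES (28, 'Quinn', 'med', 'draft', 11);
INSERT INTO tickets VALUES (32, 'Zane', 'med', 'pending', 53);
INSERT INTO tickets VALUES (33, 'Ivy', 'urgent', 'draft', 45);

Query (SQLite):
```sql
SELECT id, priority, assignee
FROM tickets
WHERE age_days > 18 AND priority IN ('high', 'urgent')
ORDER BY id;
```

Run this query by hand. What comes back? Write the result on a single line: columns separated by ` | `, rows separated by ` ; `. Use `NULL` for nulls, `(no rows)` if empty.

age_days > 18: ids {2, 4, 7, 12, 13, 14, 19, 24, 32, 33}
priority IN ('high', 'urgent'): ids {7, 12, 13, 14, 24, 33}
Combine with AND.

7 | high | Farid ; 12 | high | Kira ; 13 | high | Liam ; 14 | urgent | Noa ; 24 | high | Jun ; 33 | urgent | Ivy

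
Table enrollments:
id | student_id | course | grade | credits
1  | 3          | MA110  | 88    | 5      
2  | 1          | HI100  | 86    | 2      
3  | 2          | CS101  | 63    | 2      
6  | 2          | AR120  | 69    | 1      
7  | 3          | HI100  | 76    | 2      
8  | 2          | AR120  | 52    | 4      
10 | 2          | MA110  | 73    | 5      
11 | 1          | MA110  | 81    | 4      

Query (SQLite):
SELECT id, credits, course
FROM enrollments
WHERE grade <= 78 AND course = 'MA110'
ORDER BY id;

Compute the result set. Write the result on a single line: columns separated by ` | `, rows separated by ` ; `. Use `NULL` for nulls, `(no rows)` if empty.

grade <= 78: ids {3, 6, 7, 8, 10}
course = 'MA110': ids {1, 10, 11}
Combine with AND.

10 | 5 | MA110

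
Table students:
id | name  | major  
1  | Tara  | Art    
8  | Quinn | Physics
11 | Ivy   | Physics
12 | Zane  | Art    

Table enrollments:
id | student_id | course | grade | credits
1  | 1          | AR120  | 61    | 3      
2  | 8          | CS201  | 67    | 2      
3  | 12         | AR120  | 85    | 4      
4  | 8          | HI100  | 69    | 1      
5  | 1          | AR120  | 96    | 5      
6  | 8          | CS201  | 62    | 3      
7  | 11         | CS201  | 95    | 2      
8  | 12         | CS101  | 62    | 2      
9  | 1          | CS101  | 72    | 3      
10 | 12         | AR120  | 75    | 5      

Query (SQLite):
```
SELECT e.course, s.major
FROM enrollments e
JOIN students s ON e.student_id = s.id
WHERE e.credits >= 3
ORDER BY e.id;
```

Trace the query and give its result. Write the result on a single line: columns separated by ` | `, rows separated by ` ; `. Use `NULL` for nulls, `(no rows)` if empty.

Each enrollments row matches the students row where student_id = students.id.
Then keep rows with e.credits >= 3.

AR120 | Art ; AR120 | Art ; AR120 | Art ; CS201 | Physics ; CS101 | Art ; AR120 | Art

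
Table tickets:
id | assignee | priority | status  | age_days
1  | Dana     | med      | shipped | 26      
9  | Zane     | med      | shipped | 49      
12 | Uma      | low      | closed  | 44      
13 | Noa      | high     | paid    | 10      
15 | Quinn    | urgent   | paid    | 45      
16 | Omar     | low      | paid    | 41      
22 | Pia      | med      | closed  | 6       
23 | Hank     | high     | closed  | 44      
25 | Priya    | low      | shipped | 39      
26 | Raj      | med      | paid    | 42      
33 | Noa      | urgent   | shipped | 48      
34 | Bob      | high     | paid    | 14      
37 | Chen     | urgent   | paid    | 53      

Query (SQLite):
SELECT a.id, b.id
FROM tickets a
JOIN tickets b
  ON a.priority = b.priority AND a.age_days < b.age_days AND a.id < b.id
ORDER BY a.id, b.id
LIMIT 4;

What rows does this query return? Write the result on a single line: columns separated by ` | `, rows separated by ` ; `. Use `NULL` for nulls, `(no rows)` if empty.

Pairs (a,b) with same priority, a.age_days < b.age_days, a.id < b.id.
priority groups: high:{13,23,34} low:{12,16,25} med:{1,9,22,26} urgent:{15,33,37}
Ordered by (a.id, b.id); first 4.

1 | 9 ; 1 | 26 ; 13 | 23 ; 13 | 34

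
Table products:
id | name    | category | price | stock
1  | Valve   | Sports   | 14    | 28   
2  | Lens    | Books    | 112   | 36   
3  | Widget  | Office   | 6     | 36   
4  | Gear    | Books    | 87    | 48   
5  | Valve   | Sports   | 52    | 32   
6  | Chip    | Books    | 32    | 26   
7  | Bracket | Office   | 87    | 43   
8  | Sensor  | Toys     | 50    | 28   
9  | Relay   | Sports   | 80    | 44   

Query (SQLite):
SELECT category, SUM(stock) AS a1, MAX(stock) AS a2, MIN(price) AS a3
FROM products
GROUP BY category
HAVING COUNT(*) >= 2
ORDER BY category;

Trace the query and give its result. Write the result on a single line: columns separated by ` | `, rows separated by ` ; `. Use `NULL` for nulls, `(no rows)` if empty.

Books | 110 | 48 | 32 ; Office | 79 | 43 | 6 ; Sports | 104 | 44 | 14

Group products by category.
Per group compute: SUM(stock), MAX(stock), MIN(price).
HAVING: drop groups with fewer than 2 rows.
  Books: ids {2, 4, 6} → SUM(stock)=110, MAX(stock)=48, MIN(price)=32
  Office: ids {3, 7} → SUM(stock)=79, MAX(stock)=43, MIN(price)=6
  Sports: ids {1, 5, 9} → SUM(stock)=104, MAX(stock)=44, MIN(price)=14
  Toys: ids {8} → SUM(stock)=28, MAX(stock)=28, MIN(price)=50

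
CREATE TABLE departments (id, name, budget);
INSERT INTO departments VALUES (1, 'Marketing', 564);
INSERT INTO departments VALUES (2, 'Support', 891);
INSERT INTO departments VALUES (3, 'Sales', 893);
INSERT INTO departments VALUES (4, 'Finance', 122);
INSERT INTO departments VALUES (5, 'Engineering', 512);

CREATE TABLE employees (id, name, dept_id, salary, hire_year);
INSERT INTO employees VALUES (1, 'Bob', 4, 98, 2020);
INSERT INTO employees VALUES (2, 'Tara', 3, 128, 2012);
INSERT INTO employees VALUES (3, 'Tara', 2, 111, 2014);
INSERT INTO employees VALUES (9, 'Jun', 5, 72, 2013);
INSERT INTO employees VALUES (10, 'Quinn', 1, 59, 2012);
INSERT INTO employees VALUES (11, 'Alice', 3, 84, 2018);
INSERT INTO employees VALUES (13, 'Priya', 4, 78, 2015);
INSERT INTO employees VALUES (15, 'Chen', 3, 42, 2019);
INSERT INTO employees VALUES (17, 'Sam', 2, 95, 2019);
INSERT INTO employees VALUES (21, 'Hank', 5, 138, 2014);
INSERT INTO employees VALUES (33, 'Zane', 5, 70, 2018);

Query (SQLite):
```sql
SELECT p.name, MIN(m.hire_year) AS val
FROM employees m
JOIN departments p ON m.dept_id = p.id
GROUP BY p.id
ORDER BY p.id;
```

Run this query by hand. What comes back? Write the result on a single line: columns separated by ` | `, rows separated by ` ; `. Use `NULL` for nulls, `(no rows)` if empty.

Join each employees row to its departments via dept_id.
Group joined rows by departments.id; compute MIN(m.hire_year) per group.
  1: ids {10} → MIN(m.hire_year)=2012
  2: ids {3, 17} → MIN(m.hire_year)=2014
  3: ids {2, 11, 15} → MIN(m.hire_year)=2012
  4: ids {1, 13} → MIN(m.hire_year)=2015
  5: ids {9, 21, 33} → MIN(m.hire_year)=2013

Marketing | 2012 ; Support | 2014 ; Sales | 2012 ; Finance | 2015 ; Engineering | 2013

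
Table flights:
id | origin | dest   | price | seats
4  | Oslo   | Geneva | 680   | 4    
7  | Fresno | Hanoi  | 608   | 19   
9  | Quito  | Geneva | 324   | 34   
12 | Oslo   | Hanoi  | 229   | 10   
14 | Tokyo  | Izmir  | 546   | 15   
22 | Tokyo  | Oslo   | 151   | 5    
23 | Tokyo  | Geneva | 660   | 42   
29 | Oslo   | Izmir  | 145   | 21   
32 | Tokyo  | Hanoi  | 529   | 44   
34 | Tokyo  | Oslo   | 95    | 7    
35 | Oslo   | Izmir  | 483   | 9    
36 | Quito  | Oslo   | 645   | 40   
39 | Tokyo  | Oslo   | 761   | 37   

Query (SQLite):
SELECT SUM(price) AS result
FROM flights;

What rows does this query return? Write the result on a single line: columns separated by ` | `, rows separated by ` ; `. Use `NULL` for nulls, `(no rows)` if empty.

5856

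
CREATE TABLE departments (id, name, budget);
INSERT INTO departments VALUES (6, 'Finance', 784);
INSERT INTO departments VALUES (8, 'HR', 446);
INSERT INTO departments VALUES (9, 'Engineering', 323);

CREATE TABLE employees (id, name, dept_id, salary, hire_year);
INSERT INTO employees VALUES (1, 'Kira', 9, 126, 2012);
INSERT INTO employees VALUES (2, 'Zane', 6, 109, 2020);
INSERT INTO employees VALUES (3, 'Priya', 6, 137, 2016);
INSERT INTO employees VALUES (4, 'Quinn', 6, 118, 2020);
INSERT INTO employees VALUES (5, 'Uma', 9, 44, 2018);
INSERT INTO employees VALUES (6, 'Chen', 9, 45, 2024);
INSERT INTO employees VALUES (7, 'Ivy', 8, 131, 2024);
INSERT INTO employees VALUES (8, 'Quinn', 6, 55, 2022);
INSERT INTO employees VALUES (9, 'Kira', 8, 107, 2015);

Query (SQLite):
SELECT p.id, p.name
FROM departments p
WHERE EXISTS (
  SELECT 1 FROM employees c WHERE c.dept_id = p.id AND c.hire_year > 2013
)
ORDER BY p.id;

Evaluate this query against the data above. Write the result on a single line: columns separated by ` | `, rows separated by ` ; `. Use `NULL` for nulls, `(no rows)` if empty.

6 | Finance ; 8 | HR ; 9 | Engineering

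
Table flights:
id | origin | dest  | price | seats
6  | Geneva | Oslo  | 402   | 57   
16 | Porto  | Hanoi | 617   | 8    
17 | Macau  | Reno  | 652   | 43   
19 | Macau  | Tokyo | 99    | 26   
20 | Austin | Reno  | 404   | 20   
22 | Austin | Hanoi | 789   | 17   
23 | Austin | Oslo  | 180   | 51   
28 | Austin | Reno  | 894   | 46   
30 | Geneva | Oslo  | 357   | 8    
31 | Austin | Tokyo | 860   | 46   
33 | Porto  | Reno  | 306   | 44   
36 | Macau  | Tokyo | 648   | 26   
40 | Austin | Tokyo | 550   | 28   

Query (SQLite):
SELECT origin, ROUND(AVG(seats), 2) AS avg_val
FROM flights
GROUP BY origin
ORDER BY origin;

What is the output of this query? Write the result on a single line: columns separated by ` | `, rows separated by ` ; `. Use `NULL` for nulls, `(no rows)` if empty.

Partition flights by origin; compute ROUND(AVG(seats), 2) within each group.
  Austin: ids {20, 22, 23, 28, 31, 40} → ROUND(AVG(seats), 2)=34.67
  Geneva: ids {6, 30} → ROUND(AVG(seats), 2)=32.5
  Macau: ids {17, 19, 36} → ROUND(AVG(seats), 2)=31.67
  Porto: ids {16, 33} → ROUND(AVG(seats), 2)=26

Austin | 34.67 ; Geneva | 32.5 ; Macau | 31.67 ; Porto | 26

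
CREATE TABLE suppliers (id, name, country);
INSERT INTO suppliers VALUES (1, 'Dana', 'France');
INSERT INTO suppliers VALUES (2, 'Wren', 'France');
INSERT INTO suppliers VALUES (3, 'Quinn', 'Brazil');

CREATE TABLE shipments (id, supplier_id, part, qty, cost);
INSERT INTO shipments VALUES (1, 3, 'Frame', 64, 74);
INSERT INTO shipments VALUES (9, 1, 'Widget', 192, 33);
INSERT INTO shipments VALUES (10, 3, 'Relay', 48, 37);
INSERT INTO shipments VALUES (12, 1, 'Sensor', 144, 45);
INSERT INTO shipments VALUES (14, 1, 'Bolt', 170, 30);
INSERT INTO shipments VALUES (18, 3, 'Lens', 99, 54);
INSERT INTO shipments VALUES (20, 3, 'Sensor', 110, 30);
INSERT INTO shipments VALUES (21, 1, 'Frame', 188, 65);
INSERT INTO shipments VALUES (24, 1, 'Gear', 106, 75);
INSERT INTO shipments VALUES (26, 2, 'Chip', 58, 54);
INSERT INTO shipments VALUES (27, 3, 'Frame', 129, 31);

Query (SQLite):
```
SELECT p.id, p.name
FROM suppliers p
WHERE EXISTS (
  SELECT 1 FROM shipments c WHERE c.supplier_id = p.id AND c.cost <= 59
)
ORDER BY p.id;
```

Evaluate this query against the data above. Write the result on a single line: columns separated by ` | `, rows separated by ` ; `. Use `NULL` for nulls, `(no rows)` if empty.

1 | Dana ; 2 | Wren ; 3 | Quinn

For each suppliers row, check whether any shipments with matching supplier_id has cost <= 59.
Keep rows where that is true.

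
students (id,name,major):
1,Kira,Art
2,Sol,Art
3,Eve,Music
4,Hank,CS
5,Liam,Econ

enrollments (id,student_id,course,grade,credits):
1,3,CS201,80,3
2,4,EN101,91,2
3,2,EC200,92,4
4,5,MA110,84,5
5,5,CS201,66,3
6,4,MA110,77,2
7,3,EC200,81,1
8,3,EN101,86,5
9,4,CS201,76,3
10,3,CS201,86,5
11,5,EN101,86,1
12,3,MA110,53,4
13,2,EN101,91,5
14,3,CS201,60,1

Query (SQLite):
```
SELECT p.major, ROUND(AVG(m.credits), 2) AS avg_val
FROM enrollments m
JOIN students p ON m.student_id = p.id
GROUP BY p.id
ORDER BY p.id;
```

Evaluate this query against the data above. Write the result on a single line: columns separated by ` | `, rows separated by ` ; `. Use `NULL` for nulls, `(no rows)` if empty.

Join each enrollments row to its students via student_id.
Group joined rows by students.id; compute ROUND(AVG(m.credits), 2) per group.
  2: ids {3, 13} → ROUND(AVG(m.credits), 2)=4.5
  3: ids {1, 7, 8, 10, 12, 14} → ROUND(AVG(m.credits), 2)=3.17
  4: ids {2, 6, 9} → ROUND(AVG(m.credits), 2)=2.33
  5: ids {4, 5, 11} → ROUND(AVG(m.credits), 2)=3

Art | 4.5 ; Music | 3.17 ; CS | 2.33 ; Econ | 3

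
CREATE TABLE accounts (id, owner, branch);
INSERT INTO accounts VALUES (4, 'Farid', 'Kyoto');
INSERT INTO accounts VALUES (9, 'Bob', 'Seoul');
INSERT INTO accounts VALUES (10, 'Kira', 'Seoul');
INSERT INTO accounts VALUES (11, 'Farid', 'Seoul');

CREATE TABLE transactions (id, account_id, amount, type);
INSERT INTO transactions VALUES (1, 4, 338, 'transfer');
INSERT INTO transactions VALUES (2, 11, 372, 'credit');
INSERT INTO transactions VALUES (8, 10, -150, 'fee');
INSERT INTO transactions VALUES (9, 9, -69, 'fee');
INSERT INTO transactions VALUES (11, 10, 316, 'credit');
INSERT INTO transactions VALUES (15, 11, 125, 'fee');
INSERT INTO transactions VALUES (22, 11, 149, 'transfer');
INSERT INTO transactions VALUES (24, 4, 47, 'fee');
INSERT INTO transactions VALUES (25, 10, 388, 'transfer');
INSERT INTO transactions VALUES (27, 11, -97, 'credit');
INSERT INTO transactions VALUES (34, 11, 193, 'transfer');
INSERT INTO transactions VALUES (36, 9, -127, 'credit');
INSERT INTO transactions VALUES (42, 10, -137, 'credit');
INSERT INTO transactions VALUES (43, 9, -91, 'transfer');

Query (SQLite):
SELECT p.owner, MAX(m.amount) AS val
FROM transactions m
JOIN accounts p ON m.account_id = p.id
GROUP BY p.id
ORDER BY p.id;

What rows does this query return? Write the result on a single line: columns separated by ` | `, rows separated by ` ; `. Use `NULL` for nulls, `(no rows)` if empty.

Farid | 338 ; Bob | -69 ; Kira | 388 ; Farid | 372

Join each transactions row to its accounts via account_id.
Group joined rows by accounts.id; compute MAX(m.amount) per group.
  4: ids {1, 24} → MAX(m.amount)=338
  9: ids {9, 36, 43} → MAX(m.amount)=-69
  10: ids {8, 11, 25, 42} → MAX(m.amount)=388
  11: ids {2, 15, 22, 27, 34} → MAX(m.amount)=372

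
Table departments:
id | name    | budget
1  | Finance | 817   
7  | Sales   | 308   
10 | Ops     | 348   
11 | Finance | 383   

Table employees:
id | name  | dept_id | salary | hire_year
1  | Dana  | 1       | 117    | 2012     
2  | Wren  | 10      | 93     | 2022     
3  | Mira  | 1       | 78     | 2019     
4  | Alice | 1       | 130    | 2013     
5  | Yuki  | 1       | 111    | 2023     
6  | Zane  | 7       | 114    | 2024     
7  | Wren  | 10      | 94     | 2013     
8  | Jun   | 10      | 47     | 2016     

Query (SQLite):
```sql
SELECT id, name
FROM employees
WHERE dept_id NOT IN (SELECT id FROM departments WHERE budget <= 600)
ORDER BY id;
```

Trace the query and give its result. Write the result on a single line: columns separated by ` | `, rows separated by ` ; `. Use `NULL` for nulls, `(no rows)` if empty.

Inner query: departments.id where budget <= 600.
Outer: keep employees rows whose dept_id is not in that set.
Inner query → {7, 10, 11}

1 | Dana ; 3 | Mira ; 4 | Alice ; 5 | Yuki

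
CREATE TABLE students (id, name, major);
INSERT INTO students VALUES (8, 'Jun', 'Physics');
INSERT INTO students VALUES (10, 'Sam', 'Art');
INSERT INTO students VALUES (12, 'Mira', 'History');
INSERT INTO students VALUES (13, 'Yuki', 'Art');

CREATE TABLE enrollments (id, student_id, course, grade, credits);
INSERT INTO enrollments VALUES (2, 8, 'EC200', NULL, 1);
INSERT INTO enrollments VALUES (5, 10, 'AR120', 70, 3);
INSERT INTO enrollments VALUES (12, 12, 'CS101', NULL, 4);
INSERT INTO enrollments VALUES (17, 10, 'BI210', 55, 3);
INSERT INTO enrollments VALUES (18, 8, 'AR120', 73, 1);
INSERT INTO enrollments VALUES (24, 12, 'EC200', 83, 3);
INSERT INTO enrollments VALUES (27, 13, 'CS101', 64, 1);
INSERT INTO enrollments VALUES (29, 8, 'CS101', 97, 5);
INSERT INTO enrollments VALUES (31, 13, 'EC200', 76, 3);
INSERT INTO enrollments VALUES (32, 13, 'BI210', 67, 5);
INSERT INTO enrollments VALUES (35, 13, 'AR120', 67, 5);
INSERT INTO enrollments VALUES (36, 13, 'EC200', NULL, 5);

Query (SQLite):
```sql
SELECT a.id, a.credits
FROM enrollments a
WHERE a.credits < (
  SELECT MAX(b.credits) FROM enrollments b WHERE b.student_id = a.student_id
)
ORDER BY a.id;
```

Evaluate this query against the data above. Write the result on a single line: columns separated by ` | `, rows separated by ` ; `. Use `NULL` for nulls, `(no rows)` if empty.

For each enrollments row a, compute MAX(credits) over rows sharing a.student_id.
Keep row a if a.credits < that per-group MAX.
  student_id=8: MAX(credits) = 5
  student_id=10: MAX(credits) = 3
  student_id=12: MAX(credits) = 4
  student_id=13: MAX(credits) = 5

2 | 1 ; 18 | 1 ; 24 | 3 ; 27 | 1 ; 31 | 3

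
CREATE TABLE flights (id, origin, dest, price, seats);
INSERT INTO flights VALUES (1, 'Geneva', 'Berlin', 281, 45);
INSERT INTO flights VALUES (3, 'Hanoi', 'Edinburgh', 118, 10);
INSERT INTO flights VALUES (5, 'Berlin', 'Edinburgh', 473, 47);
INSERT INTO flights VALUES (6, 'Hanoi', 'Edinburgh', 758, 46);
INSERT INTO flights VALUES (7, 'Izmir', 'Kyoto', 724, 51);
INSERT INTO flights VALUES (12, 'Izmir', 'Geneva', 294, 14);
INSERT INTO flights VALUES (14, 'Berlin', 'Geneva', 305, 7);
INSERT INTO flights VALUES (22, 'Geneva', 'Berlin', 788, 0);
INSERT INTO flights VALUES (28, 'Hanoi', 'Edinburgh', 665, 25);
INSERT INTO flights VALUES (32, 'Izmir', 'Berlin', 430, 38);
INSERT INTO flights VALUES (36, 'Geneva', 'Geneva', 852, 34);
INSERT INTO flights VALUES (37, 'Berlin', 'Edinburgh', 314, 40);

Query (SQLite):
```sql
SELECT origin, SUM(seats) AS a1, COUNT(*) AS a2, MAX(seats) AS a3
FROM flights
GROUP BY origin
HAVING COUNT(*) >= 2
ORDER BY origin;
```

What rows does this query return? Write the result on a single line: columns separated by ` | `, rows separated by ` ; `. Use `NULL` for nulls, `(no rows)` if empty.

Berlin | 94 | 3 | 47 ; Geneva | 79 | 3 | 45 ; Hanoi | 81 | 3 | 46 ; Izmir | 103 | 3 | 51

Group flights by origin.
Per group compute: SUM(seats), COUNT(*), MAX(seats).
HAVING: drop groups with fewer than 2 rows.
  Berlin: ids {5, 14, 37} → SUM(seats)=94, COUNT(*)=3, MAX(seats)=47
  Geneva: ids {1, 22, 36} → SUM(seats)=79, COUNT(*)=3, MAX(seats)=45
  Hanoi: ids {3, 6, 28} → SUM(seats)=81, COUNT(*)=3, MAX(seats)=46
  Izmir: ids {7, 12, 32} → SUM(seats)=103, COUNT(*)=3, MAX(seats)=51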